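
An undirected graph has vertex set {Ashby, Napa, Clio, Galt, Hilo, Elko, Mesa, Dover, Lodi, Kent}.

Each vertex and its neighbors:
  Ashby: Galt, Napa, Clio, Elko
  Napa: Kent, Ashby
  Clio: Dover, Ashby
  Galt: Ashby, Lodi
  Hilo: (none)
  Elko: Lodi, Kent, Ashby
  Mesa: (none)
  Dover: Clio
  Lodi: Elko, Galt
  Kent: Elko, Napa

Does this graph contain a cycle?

DFS, tracking each vertex's parent; an edge to a visited non-parent vertex closes a cycle.
Start from Galt:
visit Galt (parent –)
  visit Ashby (parent Galt)
    Ashby–Galt: parent, skip
    visit Napa (parent Ashby)
      visit Kent (parent Napa)
        visit Elko (parent Kent)
          visit Lodi (parent Elko)
            Lodi–Elko: parent, skip
            Lodi–Galt: Galt visited and ≠ parent → cycle
Cycle: Galt – Ashby – Napa – Kent – Elko – Lodi – Galt.

Yes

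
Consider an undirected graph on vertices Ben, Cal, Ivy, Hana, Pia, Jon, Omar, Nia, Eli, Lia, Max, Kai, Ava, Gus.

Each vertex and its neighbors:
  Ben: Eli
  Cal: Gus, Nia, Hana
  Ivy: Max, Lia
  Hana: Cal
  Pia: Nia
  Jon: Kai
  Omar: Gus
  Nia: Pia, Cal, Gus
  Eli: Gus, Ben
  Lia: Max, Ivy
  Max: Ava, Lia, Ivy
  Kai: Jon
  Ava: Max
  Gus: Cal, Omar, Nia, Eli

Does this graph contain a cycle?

Yes

DFS, tracking each vertex's parent; an edge to a visited non-parent vertex closes a cycle.
Start from Pia:
visit Pia (parent –)
  visit Nia (parent Pia)
    Nia–Pia: parent, skip
    visit Cal (parent Nia)
      visit Gus (parent Cal)
        Gus–Cal: parent, skip
        visit Omar (parent Gus)
          Omar–Gus: parent, skip
        Gus–Nia: Nia visited and ≠ parent → cycle
Cycle: Nia – Cal – Gus – Nia.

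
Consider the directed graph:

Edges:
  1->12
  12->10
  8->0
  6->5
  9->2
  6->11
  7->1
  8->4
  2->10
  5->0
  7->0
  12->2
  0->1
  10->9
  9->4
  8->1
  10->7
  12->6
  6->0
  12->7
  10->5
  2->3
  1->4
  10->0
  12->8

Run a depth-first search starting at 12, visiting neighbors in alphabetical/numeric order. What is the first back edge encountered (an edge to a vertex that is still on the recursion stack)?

DFS from 12 (visiting neighbors in alphabetical/numeric order); mark gray on enter, black on exit:
12 gray
  2 gray
    3 gray
    3 black
    10 gray
      0 gray
        1 gray
          4 gray
          4 black
          1→12: 12 is gray → back edge
First back edge: 1 → 12.

1->12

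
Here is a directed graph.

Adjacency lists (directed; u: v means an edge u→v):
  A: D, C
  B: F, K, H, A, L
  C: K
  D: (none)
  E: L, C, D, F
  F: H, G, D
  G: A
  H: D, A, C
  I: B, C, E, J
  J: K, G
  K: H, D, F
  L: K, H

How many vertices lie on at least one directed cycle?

A vertex is on a directed cycle iff it belongs to a strongly connected component of size ≥ 2 (or has a self-loop).
The vertices on cycles are {A, C, F, G, H, K} — 6 in total.

6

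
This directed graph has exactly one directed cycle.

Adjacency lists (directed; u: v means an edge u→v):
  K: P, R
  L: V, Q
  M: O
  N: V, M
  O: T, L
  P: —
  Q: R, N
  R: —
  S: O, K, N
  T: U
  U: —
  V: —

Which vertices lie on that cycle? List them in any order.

L, M, N, O, Q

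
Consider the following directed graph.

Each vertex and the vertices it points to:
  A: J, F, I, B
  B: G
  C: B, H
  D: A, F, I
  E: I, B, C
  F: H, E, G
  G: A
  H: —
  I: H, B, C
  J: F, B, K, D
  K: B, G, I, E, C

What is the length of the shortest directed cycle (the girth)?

3

For each vertex v, BFS finds the shortest path from v back to v.
The shortest such closed walk is A → J → D → A, length 3.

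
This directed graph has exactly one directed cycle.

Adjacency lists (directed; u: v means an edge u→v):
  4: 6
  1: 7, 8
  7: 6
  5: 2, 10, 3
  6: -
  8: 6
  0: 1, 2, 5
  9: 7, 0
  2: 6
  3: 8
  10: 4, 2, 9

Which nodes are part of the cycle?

0, 5, 9, 10

DFS with gray/black marking from 9:
9 gray
  7 gray
    6 gray
    6 black
  7 black
  0 gray
    1 gray
      1→7: 7 black — skip
      8 gray
        8→6: 6 black — skip
      8 black
    1 black
    2 gray
      2→6: 6 black — skip
    2 black
    5 gray
      5→2: 2 black — skip
      10 gray
        4 gray
          4→6: 6 black — skip
        4 black
        10→2: 2 black — skip
        10→9: 9 is gray → back edge
Back edge closes the cycle 9 → 0 → 5 → 10 → 9; its vertices are {0, 5, 9, 10}.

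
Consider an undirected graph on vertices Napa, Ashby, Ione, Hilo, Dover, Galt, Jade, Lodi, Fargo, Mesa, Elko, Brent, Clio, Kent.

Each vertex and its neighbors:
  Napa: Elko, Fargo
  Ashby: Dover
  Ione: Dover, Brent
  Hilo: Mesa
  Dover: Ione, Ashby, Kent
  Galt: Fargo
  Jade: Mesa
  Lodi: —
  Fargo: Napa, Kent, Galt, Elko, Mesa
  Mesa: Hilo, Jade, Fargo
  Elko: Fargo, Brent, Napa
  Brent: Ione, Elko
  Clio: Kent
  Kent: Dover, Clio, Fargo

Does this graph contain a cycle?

DFS, tracking each vertex's parent; an edge to a visited non-parent vertex closes a cycle.
Start from Clio:
visit Clio (parent –)
  visit Kent (parent Clio)
    visit Dover (parent Kent)
      visit Ione (parent Dover)
        Ione–Dover: parent, skip
        visit Brent (parent Ione)
          Brent–Ione: parent, skip
          visit Elko (parent Brent)
            visit Fargo (parent Elko)
              visit Napa (parent Fargo)
                Napa–Elko: Elko visited and ≠ parent → cycle
Cycle: Elko – Fargo – Napa – Elko.

Yes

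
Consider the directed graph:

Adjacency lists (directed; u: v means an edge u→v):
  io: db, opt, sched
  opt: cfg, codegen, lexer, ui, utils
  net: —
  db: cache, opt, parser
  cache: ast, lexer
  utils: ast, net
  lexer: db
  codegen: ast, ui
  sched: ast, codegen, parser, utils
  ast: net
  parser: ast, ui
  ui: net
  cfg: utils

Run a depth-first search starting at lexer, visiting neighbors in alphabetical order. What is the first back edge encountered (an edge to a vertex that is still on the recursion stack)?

cache→lexer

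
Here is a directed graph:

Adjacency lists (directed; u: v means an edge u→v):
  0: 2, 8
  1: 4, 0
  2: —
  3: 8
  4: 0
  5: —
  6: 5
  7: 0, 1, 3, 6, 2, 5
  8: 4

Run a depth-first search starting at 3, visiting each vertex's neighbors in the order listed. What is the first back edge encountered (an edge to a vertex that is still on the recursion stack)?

DFS from 3 (visiting each vertex's neighbors in the order listed); mark gray on enter, black on exit:
3 gray
  8 gray
    4 gray
      0 gray
        2 gray
        2 black
        0→8: 8 is gray → back edge
First back edge: 0 → 8.

0->8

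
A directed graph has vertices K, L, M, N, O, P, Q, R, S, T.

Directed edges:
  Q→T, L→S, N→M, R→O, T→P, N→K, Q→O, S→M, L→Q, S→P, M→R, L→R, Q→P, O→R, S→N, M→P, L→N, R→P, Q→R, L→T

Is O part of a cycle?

O is on a cycle iff O can reach itself via ≥1 edge.
O → R → O — yes.

Yes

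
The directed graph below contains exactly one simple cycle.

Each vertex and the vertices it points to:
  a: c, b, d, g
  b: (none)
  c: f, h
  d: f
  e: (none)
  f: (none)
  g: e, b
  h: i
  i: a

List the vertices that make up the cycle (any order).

DFS with gray/black marking from a:
a gray
  c gray
    f gray
    f black
    h gray
      i gray
        i→a: a is gray → back edge
Back edge closes the cycle a → c → h → i → a; its vertices are {a, c, h, i}.

a, c, h, i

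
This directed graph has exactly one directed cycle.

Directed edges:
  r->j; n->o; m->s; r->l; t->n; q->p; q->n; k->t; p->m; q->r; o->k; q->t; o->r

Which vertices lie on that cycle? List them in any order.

k, n, o, t

DFS with gray/black marking from n:
n gray
  o gray
    k gray
      t gray
        t→n: n is gray → back edge
Back edge closes the cycle n → o → k → t → n; its vertices are {k, n, o, t}.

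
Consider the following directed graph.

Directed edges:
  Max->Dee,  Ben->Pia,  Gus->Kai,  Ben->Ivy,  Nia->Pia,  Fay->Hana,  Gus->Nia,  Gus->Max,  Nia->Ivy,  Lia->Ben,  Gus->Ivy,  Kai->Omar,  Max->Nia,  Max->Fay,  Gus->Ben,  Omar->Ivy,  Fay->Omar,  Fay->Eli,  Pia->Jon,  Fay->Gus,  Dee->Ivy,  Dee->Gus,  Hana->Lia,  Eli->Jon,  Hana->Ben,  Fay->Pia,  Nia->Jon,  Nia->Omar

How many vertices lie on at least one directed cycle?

4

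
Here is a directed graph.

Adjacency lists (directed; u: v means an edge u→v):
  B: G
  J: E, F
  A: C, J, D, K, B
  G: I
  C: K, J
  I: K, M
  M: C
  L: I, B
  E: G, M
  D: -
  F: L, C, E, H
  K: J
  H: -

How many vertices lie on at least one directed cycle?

10

A vertex is on a directed cycle iff it belongs to a strongly connected component of size ≥ 2 (or has a self-loop).
The vertices on cycles are {B, C, E, F, G, I, J, K, L, M} — 10 in total.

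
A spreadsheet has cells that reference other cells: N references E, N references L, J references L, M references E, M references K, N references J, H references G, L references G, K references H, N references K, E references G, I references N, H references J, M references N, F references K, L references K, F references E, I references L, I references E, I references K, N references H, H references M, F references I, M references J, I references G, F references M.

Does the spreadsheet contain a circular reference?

Yes

DFS with white/gray/black marking, starting from H:
H gray
  G gray
  G black
  J gray
    L gray
      L→G: G black — skip
      K gray
        K→H: H is gray → back edge
Back edge found, so a cycle exists: H → J → L → K → H.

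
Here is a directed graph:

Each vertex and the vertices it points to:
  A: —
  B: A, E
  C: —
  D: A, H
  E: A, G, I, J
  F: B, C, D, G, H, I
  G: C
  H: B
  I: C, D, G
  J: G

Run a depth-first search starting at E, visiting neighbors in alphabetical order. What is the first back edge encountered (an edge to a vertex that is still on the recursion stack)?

DFS from E (visiting neighbors in alphabetical order); mark gray on enter, black on exit:
E gray
  A gray
  A black
  G gray
    C gray
    C black
  G black
  I gray
    I→C: C black — skip
    D gray
      D→A: A black — skip
      H gray
        B gray
          B→A: A black — skip
          B→E: E is gray → back edge
First back edge: B → E.

B→E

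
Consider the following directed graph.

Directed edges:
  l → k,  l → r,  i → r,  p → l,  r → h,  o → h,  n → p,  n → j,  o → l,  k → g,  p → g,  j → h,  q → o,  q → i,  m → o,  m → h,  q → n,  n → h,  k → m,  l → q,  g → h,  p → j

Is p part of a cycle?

Yes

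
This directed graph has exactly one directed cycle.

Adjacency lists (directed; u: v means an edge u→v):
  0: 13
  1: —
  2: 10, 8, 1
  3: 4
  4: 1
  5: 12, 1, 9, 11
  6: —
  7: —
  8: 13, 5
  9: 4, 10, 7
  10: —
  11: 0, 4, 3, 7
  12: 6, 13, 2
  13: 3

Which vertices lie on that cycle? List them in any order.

DFS with gray/black marking from 12:
12 gray
  6 gray
  6 black
  13 gray
    3 gray
      4 gray
        1 gray
        1 black
      4 black
    3 black
  13 black
  2 gray
    10 gray
    10 black
    8 gray
      8→13: 13 black — skip
      5 gray
        5→12: 12 is gray → back edge
Back edge closes the cycle 12 → 2 → 8 → 5 → 12; its vertices are {2, 5, 8, 12}.

2, 5, 8, 12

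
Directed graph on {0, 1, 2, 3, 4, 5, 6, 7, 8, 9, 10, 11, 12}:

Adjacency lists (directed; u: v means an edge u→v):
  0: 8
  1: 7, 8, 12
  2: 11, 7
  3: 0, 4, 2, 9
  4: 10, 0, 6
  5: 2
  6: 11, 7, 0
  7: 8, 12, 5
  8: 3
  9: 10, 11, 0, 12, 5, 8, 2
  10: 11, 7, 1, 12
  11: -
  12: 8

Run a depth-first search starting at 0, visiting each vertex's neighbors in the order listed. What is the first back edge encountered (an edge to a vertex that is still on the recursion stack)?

3→0

DFS from 0 (visiting each vertex's neighbors in the order listed); mark gray on enter, black on exit:
0 gray
  8 gray
    3 gray
      3→0: 0 is gray → back edge
First back edge: 3 → 0.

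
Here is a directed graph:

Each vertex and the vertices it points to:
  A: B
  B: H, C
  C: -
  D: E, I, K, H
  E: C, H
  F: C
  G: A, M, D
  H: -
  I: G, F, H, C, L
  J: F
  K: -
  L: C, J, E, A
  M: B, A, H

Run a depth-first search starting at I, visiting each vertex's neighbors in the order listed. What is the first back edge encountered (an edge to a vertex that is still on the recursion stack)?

D→I

DFS from I (visiting each vertex's neighbors in the order listed); mark gray on enter, black on exit:
I gray
  G gray
    A gray
      B gray
        H gray
        H black
        C gray
        C black
      B black
    A black
    M gray
      M→B: B black — skip
      M→A: A black — skip
      M→H: H black — skip
    M black
    D gray
      E gray
        E→C: C black — skip
        E→H: H black — skip
      E black
      D→I: I is gray → back edge
First back edge: D → I.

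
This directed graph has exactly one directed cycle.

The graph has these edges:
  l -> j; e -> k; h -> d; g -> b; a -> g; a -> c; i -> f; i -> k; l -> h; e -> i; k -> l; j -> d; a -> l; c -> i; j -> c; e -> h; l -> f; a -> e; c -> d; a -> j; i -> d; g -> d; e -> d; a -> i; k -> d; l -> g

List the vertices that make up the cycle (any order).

c, i, j, k, l

DFS with gray/black marking from l:
l gray
  f gray
  f black
  h gray
    d gray
    d black
  h black
  g gray
    g→d: d black — skip
    b gray
    b black
  g black
  j gray
    j→d: d black — skip
    c gray
      c→d: d black — skip
      i gray
        k gray
          k→d: d black — skip
          k→l: l is gray → back edge
Back edge closes the cycle l → j → c → i → k → l; its vertices are {c, i, j, k, l}.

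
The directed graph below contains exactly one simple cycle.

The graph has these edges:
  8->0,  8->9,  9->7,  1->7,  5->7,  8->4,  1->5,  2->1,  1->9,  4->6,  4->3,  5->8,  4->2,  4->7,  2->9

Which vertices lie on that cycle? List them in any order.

DFS with gray/black marking from 8:
8 gray
  9 gray
    7 gray
    7 black
  9 black
  4 gray
    3 gray
    3 black
    4→7: 7 black — skip
    2 gray
      2→9: 9 black — skip
      1 gray
        1→9: 9 black — skip
        5 gray
          5→7: 7 black — skip
          5→8: 8 is gray → back edge
Back edge closes the cycle 8 → 4 → 2 → 1 → 5 → 8; its vertices are {1, 2, 4, 5, 8}.

1, 2, 4, 5, 8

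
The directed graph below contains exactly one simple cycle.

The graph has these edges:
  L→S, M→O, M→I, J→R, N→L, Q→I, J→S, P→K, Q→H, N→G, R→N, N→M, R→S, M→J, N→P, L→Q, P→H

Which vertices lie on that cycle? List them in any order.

DFS with gray/black marking from N:
N gray
  L gray
    Q gray
      I gray
      I black
      H gray
      H black
    Q black
    S gray
    S black
  L black
  M gray
    J gray
      R gray
        R→S: S black — skip
        R→N: N is gray → back edge
Back edge closes the cycle N → M → J → R → N; its vertices are {J, M, N, R}.

J, M, N, R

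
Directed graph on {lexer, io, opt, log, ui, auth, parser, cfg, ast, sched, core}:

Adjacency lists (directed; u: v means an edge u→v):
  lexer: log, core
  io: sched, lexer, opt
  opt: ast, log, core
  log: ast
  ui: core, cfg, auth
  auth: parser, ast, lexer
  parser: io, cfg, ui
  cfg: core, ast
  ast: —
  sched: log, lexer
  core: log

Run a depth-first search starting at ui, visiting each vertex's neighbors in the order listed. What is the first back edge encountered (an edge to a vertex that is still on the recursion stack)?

DFS from ui (visiting each vertex's neighbors in the order listed); mark gray on enter, black on exit:
ui gray
  core gray
    log gray
      ast gray
      ast black
    log black
  core black
  cfg gray
    cfg→core: core black — skip
    cfg→ast: ast black — skip
  cfg black
  auth gray
    parser gray
      io gray
        sched gray
          sched→log: log black — skip
          lexer gray
            lexer→log: log black — skip
            lexer→core: core black — skip
          lexer black
        sched black
        io→lexer: lexer black — skip
        opt gray
          opt→ast: ast black — skip
          opt→log: log black — skip
          opt→core: core black — skip
        opt black
      io black
      parser→cfg: cfg black — skip
      parser→ui: ui is gray → back edge
First back edge: parser → ui.

parser→ui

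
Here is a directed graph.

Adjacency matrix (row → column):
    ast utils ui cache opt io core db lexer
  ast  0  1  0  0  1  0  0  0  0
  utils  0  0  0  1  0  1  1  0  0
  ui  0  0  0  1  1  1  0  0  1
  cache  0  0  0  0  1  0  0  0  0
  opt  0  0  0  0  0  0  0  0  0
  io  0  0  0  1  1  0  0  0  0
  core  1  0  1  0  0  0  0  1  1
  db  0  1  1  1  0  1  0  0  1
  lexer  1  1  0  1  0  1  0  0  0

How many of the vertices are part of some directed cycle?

6

A vertex is on a directed cycle iff it belongs to a strongly connected component of size ≥ 2 (or has a self-loop).
The vertices on cycles are {db, ui, ast, core, lexer, utils} — 6 in total.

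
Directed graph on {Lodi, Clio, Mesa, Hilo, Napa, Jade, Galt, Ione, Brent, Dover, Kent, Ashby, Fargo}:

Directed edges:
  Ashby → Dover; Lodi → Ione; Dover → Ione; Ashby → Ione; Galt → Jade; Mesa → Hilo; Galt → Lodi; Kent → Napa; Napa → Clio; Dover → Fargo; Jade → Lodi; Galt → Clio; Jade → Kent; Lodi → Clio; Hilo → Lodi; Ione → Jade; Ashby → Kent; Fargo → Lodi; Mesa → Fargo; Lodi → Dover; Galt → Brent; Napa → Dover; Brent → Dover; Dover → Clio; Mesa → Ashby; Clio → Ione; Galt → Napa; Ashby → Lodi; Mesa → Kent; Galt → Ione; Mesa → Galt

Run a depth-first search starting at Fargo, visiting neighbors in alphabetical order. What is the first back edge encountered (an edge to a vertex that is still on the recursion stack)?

Napa->Clio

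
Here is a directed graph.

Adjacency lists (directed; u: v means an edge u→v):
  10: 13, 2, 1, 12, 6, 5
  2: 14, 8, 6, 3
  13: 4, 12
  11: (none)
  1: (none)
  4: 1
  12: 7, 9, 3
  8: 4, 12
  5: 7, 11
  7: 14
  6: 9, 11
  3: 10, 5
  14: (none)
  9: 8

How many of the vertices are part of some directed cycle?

8

A vertex is on a directed cycle iff it belongs to a strongly connected component of size ≥ 2 (or has a self-loop).
The vertices on cycles are {2, 3, 6, 8, 9, 10, 12, 13} — 8 in total.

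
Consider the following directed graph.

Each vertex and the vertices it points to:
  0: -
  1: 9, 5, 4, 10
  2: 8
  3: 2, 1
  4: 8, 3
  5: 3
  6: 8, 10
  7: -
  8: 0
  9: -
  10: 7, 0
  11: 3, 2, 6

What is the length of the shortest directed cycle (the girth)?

3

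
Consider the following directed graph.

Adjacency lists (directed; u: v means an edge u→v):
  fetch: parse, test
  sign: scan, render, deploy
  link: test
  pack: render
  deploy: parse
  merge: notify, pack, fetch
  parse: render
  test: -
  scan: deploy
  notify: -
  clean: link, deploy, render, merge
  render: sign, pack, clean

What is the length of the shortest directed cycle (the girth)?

For each vertex v, BFS finds the shortest path from v back to v.
The shortest such closed walk is clean → render → clean, length 2.

2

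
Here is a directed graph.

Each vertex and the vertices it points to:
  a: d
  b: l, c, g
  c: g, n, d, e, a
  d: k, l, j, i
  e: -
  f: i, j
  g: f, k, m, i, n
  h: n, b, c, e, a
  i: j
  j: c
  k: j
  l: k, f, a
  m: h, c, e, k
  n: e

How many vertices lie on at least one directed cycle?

A vertex is on a directed cycle iff it belongs to a strongly connected component of size ≥ 2 (or has a self-loop).
The vertices on cycles are {a, b, c, d, f, g, h, i, j, k, l, m} — 12 in total.

12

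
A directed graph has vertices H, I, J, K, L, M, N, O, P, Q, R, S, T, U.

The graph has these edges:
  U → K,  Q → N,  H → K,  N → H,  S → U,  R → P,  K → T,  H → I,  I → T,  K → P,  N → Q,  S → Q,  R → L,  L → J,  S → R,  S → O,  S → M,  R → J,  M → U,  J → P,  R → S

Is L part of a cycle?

No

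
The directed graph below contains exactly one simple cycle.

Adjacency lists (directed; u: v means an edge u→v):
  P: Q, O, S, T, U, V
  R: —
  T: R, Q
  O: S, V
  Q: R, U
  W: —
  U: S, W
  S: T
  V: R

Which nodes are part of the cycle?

Q, S, T, U

DFS with gray/black marking from Q:
Q gray
  R gray
  R black
  U gray
    S gray
      T gray
        T→R: R black — skip
        T→Q: Q is gray → back edge
Back edge closes the cycle Q → U → S → T → Q; its vertices are {Q, S, T, U}.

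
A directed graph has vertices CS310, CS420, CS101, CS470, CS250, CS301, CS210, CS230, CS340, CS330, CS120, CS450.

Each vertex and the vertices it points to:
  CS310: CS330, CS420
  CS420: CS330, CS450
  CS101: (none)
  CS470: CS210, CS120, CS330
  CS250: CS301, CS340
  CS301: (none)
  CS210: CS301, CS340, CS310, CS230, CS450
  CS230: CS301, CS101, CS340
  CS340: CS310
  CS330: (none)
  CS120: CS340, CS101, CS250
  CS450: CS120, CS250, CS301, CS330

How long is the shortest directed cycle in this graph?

5

For each vertex v, BFS finds the shortest path from v back to v.
The shortest such closed walk is CS310 → CS420 → CS450 → CS250 → CS340 → CS310, length 5.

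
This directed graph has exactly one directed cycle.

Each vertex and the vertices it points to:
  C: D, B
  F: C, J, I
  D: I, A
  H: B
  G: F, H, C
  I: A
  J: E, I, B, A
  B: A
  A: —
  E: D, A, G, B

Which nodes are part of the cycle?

E, F, G, J

DFS with gray/black marking from E:
E gray
  D gray
    I gray
      A gray
      A black
    I black
    D→A: A black — skip
  D black
  E→A: A black — skip
  G gray
    F gray
      C gray
        C→D: D black — skip
        B gray
          B→A: A black — skip
        B black
      C black
      J gray
        J→E: E is gray → back edge
Back edge closes the cycle E → G → F → J → E; its vertices are {E, F, G, J}.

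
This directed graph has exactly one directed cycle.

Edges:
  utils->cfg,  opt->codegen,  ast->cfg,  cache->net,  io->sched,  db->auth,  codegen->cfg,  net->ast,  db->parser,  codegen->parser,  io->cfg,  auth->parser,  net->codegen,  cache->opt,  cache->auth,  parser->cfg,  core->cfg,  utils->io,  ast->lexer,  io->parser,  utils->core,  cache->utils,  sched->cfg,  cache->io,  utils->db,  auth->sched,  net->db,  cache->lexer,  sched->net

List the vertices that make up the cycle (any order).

db, net, auth, sched

DFS with gray/black marking from net:
net gray
  ast gray
    cfg gray
    cfg black
    lexer gray
    lexer black
  ast black
  db gray
    parser gray
      parser→cfg: cfg black — skip
    parser black
    auth gray
      sched gray
        sched→net: net is gray → back edge
Back edge closes the cycle net → db → auth → sched → net; its vertices are {db, net, auth, sched}.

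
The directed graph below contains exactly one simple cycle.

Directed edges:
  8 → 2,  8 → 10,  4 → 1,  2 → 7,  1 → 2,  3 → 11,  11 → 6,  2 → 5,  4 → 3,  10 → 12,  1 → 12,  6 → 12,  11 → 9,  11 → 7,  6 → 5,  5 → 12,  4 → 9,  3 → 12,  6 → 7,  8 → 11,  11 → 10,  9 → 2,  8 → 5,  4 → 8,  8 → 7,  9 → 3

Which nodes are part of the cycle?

3, 9, 11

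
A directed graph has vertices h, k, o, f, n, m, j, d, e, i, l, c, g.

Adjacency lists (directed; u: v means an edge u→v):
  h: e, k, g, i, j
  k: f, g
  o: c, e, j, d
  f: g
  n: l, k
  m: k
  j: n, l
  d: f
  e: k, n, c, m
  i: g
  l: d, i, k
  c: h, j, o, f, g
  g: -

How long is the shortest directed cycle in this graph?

For each vertex v, BFS finds the shortest path from v back to v.
The shortest such closed walk is c → o → c, length 2.

2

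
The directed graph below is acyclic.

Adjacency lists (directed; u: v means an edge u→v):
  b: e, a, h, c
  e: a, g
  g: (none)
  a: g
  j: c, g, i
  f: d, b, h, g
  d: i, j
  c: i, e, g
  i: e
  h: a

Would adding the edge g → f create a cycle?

Yes

Adding g→f creates a cycle iff f can already reach g.
Path from f: f → g.
So f → … → g → f is a cycle.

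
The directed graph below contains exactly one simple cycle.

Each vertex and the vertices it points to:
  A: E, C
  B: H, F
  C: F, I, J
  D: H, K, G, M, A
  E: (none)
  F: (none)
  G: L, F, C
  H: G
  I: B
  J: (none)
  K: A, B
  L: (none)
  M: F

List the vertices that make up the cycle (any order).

DFS with gray/black marking from H:
H gray
  G gray
    L gray
    L black
    F gray
    F black
    C gray
      C→F: F black — skip
      I gray
        B gray
          B→H: H is gray → back edge
Back edge closes the cycle H → G → C → I → B → H; its vertices are {B, C, G, H, I}.

B, C, G, H, I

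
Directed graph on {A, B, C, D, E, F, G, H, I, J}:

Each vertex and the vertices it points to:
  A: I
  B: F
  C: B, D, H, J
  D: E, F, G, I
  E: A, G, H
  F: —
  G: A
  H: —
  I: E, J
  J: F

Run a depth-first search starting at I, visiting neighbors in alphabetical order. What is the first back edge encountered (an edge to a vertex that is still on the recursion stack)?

A->I

DFS from I (visiting neighbors in alphabetical order); mark gray on enter, black on exit:
I gray
  E gray
    A gray
      A→I: I is gray → back edge
First back edge: A → I.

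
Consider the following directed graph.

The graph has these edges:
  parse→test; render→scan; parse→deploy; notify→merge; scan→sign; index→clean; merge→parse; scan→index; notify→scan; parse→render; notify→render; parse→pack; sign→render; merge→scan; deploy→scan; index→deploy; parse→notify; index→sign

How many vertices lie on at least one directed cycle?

8

A vertex is on a directed cycle iff it belongs to a strongly connected component of size ≥ 2 (or has a self-loop).
The vertices on cycles are {scan, sign, index, merge, parse, deploy, notify, render} — 8 in total.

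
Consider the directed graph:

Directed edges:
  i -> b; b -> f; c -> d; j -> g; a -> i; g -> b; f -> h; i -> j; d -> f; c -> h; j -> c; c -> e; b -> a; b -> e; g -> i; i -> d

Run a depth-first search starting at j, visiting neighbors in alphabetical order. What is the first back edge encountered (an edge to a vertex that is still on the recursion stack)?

DFS from j (visiting neighbors in alphabetical order); mark gray on enter, black on exit:
j gray
  c gray
    d gray
      f gray
        h gray
        h black
      f black
    d black
    e gray
    e black
    c→h: h black — skip
  c black
  g gray
    b gray
      a gray
        i gray
          i→b: b is gray → back edge
First back edge: i → b.

i->b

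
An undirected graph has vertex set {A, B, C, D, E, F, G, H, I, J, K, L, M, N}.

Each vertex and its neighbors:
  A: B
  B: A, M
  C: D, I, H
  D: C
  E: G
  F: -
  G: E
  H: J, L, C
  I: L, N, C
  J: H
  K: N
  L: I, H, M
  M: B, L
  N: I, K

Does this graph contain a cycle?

DFS, tracking each vertex's parent; an edge to a visited non-parent vertex closes a cycle.
Start from M:
visit M (parent –)
  visit B (parent M)
    visit A (parent B)
      A–B: parent, skip
    B–M: parent, skip
  visit L (parent M)
    visit I (parent L)
      I–L: parent, skip
      visit N (parent I)
        N–I: parent, skip
        visit K (parent N)
          K–N: parent, skip
      visit C (parent I)
        visit D (parent C)
          D–C: parent, skip
        C–I: parent, skip
        visit H (parent C)
          visit J (parent H)
            J–H: parent, skip
          H–L: L visited and ≠ parent → cycle
Cycle: L – I – C – H – L.

Yes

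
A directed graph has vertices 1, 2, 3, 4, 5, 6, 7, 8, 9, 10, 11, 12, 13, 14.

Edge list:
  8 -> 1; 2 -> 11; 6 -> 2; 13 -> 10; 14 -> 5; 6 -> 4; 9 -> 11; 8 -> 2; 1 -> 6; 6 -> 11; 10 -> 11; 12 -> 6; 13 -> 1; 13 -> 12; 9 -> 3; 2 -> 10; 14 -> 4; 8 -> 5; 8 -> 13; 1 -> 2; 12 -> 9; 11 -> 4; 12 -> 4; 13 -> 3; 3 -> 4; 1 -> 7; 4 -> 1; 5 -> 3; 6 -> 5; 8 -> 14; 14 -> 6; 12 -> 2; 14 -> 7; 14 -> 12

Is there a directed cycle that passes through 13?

13 lies on a cycle iff there is a path from 13 back to itself.
Exploring from 13, it never reaches itself; equivalently, its strongly connected component is a singleton.

No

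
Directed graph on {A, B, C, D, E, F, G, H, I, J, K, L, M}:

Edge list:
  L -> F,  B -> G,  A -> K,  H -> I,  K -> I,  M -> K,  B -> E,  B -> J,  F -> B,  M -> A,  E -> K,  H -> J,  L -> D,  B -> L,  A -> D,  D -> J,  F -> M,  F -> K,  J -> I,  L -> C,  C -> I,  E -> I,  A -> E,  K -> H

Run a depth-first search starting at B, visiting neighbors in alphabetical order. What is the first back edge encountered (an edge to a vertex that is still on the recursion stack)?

DFS from B (visiting neighbors in alphabetical order); mark gray on enter, black on exit:
B gray
  E gray
    I gray
    I black
    K gray
      H gray
        H→I: I black — skip
        J gray
          J→I: I black — skip
        J black
      H black
      K→I: I black — skip
    K black
  E black
  G gray
  G black
  B→J: J black — skip
  L gray
    C gray
      C→I: I black — skip
    C black
    D gray
      D→J: J black — skip
    D black
    F gray
      F→B: B is gray → back edge
First back edge: F → B.

F->B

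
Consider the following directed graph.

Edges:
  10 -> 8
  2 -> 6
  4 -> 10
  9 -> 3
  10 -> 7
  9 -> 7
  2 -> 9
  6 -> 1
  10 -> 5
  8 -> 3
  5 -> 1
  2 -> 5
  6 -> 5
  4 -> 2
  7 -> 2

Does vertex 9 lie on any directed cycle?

Yes

9 is on a cycle iff 9 can reach itself via ≥1 edge.
9 → 7 → 2 → 9 — yes.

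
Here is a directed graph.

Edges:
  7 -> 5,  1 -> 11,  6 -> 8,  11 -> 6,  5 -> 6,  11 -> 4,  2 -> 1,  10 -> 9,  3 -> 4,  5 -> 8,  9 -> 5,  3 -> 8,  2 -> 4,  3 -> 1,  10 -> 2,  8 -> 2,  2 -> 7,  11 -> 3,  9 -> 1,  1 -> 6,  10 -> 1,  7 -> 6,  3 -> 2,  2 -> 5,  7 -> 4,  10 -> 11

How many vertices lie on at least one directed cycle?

8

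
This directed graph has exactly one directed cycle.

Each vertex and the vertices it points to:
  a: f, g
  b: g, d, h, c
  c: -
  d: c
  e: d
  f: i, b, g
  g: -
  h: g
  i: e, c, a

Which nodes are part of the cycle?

a, f, i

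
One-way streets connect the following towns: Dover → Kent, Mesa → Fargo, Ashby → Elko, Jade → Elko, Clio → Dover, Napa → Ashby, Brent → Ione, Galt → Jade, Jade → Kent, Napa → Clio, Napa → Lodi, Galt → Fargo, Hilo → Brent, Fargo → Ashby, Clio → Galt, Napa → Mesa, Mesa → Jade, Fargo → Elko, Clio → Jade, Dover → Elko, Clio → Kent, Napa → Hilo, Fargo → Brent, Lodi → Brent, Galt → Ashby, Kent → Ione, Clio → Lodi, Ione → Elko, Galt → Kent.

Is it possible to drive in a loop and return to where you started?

DFS with white/gray/black marking, starting from Elko:
Elko gray
Elko black
Napa gray
  Mesa gray
    Fargo gray
      Brent gray
        Ione gray
          Ione→Elko: Elko black — skip
        Ione black
      Brent black
      Fargo→Elko: Elko black — skip
      Ashby gray
        Ashby→Elko: Elko black — skip
      Ashby black
    Fargo black
    Jade gray
      Kent gray
        Kent→Ione: Ione black — skip
      Kent black
      Jade→Elko: Elko black — skip
    Jade black
  Mesa black
  Clio gray
    Clio→Jade: Jade black — skip
    Clio→Kent: Kent black — skip
    Galt gray
      Galt→Kent: Kent black — skip
      Galt→Ashby: Ashby black — skip
      Galt→Jade: Jade black — skip
      Galt→Fargo: Fargo black — skip
    Galt black
    Dover gray
      Dover→Kent: Kent black — skip
      Dover→Elko: Elko black — skip
    Dover black
    Lodi gray
      Lodi→Brent: Brent black — skip
    Lodi black
  Clio black
  Napa→Ashby: Ashby black — skip
  Napa→Lodi: Lodi black — skip
  Hilo gray
    Hilo→Brent: Brent black — skip
  Hilo black
Napa black
Every edge goes to a white or black vertex — no back edge, so the graph is acyclic.

No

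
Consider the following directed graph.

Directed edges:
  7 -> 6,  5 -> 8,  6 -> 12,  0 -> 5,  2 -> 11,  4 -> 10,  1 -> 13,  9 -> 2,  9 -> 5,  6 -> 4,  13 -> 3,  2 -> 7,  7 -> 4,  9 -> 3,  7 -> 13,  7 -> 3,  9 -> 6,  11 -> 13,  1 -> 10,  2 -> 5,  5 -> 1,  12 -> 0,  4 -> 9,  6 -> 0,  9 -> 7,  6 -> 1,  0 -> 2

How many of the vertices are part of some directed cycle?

A vertex is on a directed cycle iff it belongs to a strongly connected component of size ≥ 2 (or has a self-loop).
The vertices on cycles are {0, 2, 4, 6, 7, 9, 12} — 7 in total.

7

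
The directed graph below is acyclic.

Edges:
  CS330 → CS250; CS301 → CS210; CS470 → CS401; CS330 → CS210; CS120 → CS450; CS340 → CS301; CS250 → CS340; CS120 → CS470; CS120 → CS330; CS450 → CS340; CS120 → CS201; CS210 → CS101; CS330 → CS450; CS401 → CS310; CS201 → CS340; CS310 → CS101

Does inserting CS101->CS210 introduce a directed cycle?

Yes

Adding CS101→CS210 creates a cycle iff CS210 can already reach CS101.
Path from CS210: CS210 → CS101.
So CS210 → … → CS101 → CS210 is a cycle.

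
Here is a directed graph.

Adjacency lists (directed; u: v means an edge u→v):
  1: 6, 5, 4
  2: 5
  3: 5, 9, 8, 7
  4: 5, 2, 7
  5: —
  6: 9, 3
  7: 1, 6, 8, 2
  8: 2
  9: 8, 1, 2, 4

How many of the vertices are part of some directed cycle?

6

A vertex is on a directed cycle iff it belongs to a strongly connected component of size ≥ 2 (or has a self-loop).
The vertices on cycles are {1, 3, 4, 6, 7, 9} — 6 in total.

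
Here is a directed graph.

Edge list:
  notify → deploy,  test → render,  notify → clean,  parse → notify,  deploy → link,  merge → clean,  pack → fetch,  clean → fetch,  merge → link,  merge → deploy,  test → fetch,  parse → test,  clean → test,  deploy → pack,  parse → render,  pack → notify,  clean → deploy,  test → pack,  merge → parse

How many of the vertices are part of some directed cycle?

5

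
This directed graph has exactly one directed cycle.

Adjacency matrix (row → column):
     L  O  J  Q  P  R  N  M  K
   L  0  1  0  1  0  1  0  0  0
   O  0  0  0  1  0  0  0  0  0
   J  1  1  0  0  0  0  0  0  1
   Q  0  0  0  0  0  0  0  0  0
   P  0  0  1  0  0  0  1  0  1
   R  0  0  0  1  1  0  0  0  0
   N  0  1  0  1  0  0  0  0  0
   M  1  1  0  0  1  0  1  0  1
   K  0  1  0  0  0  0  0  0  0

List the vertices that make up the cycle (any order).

J, L, P, R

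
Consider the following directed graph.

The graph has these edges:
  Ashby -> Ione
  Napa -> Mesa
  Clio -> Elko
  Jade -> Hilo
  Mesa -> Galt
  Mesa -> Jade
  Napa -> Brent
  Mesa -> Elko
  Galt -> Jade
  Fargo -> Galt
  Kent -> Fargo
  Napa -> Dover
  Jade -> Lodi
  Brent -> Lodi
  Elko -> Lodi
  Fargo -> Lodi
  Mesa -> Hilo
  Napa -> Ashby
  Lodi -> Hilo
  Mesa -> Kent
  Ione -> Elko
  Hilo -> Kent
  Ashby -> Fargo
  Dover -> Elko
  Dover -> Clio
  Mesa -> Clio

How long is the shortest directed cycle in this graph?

4

For each vertex v, BFS finds the shortest path from v back to v.
The shortest such closed walk is Fargo → Lodi → Hilo → Kent → Fargo, length 4.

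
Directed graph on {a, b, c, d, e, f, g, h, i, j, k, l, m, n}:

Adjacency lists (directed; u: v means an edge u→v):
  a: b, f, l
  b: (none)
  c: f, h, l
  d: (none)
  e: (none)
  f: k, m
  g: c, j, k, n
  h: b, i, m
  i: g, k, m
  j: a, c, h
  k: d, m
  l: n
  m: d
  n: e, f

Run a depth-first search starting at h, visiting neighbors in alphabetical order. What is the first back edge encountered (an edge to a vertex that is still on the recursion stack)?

DFS from h (visiting neighbors in alphabetical order); mark gray on enter, black on exit:
h gray
  b gray
  b black
  i gray
    g gray
      c gray
        f gray
          k gray
            d gray
            d black
            m gray
              m→d: d black — skip
            m black
          k black
          f→m: m black — skip
        f black
        c→h: h is gray → back edge
First back edge: c → h.

c->h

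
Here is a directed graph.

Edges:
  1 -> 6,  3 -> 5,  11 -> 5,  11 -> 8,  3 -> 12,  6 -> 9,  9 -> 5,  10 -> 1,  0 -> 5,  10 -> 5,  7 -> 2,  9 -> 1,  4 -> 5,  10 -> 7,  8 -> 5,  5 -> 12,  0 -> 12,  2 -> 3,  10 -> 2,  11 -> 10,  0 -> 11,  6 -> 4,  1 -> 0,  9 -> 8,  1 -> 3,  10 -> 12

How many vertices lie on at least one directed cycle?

6

A vertex is on a directed cycle iff it belongs to a strongly connected component of size ≥ 2 (or has a self-loop).
The vertices on cycles are {0, 1, 6, 9, 10, 11} — 6 in total.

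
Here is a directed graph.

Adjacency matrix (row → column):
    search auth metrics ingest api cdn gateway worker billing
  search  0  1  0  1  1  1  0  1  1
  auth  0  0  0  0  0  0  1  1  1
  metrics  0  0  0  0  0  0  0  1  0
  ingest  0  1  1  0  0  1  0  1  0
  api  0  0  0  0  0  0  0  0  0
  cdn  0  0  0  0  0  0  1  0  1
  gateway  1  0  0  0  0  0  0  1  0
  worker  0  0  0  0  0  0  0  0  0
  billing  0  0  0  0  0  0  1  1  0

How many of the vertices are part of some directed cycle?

A vertex is on a directed cycle iff it belongs to a strongly connected component of size ≥ 2 (or has a self-loop).
The vertices on cycles are {cdn, auth, ingest, search, billing, gateway} — 6 in total.

6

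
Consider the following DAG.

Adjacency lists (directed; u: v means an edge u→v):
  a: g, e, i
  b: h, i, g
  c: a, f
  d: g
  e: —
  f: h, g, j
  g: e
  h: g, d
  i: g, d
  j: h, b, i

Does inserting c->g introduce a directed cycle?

No

Adding c→g creates a cycle iff g can already reach c.
Explore from g: no path reaches c. The graph stays acyclic.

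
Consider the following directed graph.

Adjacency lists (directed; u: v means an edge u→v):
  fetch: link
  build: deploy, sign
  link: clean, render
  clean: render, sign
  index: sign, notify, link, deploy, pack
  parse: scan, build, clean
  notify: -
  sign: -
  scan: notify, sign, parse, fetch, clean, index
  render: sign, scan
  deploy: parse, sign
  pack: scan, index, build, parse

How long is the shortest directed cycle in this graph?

2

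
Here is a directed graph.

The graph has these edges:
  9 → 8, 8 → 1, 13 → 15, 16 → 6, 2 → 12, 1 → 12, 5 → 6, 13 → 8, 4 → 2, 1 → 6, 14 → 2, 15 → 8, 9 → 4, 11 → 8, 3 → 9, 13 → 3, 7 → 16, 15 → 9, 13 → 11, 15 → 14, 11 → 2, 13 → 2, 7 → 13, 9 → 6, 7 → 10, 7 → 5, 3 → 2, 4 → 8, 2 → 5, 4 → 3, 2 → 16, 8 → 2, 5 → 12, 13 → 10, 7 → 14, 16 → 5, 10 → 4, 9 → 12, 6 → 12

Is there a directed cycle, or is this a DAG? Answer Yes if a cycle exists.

DFS with white/gray/black marking, starting from 4:
4 gray
  8 gray
    2 gray
      5 gray
        6 gray
          12 gray
          12 black
        6 black
        5→12: 12 black — skip
      5 black
      16 gray
        16→6: 6 black — skip
        16→5: 5 black — skip
      16 black
      2→12: 12 black — skip
    2 black
    1 gray
      1→6: 6 black — skip
      1→12: 12 black — skip
    1 black
  8 black
  3 gray
    3→2: 2 black — skip
    9 gray
      9→6: 6 black — skip
      9→12: 12 black — skip
      9→8: 8 black — skip
      9→4: 4 is gray → back edge
Back edge found, so a cycle exists: 4 → 3 → 9 → 4.

Yes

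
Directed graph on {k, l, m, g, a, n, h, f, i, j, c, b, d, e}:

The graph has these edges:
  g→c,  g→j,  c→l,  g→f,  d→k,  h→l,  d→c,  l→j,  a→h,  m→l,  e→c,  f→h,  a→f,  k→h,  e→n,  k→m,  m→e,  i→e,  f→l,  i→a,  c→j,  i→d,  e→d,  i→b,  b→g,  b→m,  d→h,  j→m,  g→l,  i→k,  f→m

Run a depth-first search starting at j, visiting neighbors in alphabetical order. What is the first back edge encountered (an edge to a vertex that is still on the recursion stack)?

c→j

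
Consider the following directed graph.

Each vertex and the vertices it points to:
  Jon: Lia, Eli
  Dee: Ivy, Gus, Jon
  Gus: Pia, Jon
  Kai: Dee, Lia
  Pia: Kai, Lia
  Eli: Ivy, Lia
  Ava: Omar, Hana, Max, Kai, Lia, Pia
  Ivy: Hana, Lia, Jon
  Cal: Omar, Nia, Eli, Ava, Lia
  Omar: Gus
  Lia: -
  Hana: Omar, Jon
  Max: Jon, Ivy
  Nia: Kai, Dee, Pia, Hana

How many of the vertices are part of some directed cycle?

9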